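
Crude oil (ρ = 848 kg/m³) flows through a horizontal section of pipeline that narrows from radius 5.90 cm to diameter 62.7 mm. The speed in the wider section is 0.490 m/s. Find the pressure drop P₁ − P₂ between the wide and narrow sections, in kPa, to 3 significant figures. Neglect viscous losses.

By continuity, v₂ = v₁·A₁/A₂ = 0.490·(109/30.9) = 1.74 m/s.
Along the horizontal streamline, P + ½ρv² is constant.
P₁ − P₂ = ½·848·(1.74² − 0.490²) = ½·848·2.77 = 1180 Pa.

ΔP ≈ 1.18 kPa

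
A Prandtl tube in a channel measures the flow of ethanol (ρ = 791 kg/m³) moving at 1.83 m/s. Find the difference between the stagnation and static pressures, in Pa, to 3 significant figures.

1320 Pa

Bernoulli between the free stream and the stagnation point: ½ρv² = P_stag − P_static.
ΔP = ½·791·1.83² = 1320 Pa.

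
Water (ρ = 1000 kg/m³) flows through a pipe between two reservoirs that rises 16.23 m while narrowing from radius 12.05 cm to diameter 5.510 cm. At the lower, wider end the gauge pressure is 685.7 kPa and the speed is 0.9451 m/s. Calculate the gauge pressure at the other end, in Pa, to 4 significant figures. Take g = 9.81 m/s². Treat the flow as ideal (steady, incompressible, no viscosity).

Mass conservation (A₁v₁ = A₂v₂) gives v₂ = 0.9451 × 456.2/23.84 = 18.08 m/s.
Applying Bernoulli between the two ends and solving for P₂: P₂ = P₁ + ½ρ(v₁² − v₂²) − ρgΔh.
P₂ = 685700 + ½·1000·(0.9451² − 18.08²) − 1000·9.81·(+16.23) = 685700 + (-163000) − (159200) = 363500 Pa.

363500 Pa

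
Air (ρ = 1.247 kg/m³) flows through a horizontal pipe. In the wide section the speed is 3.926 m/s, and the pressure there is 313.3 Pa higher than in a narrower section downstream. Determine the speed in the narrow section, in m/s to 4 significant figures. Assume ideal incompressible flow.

Along the level pipe P + ½ρv² is conserved, hence v₂² = v₁² + 2(P₁ − P₂)/ρ.
v₂ = √(3.926² + 2·313.3/1.247) = √(15.41 + 502.5) = 22.76 m/s.

v₂ ≈ 22.76 m/s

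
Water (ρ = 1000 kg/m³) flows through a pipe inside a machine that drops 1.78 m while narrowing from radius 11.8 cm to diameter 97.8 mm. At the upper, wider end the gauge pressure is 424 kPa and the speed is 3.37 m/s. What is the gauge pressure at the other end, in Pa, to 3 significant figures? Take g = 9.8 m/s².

P₂ ≈ 255000 Pa

Continuity gives A₁v₁ = A₂v₂, so v₂ = (437 cm²)/(75.1 cm²) × 3.37 m/s = 19.6 m/s.
Applying Bernoulli between the two ends and solving for P₂: P₂ = P₁ + ½ρ(v₁² − v₂²) − ρgΔh.
P₂ = 424000 + ½·1000·(3.37² − 19.6²) − 1000·9.8·(−1.78) = 424000 + (-187000) − (-17400) = 255000 Pa.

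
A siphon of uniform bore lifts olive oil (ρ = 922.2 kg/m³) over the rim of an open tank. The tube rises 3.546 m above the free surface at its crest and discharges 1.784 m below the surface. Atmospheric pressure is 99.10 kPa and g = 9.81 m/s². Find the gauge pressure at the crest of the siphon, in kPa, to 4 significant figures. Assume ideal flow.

P_gauge ≈ -48.22 kPa

From the surface to the outlet (both open to atmosphere, surface at rest): v = √(2g·h_out) = √(2·9.81·1.784) = 5.916 m/s.
Continuity keeps v the same throughout the tube; from surface to crest, P_atm + 0 = P_top + ½ρv² + ρg·h_top.
P_top = 99100 − ½·922.2·5.916² − 922.2·9.81·3.546 = 50880 Pa. So P_gauge = P_top − P_atm = -48220 Pa.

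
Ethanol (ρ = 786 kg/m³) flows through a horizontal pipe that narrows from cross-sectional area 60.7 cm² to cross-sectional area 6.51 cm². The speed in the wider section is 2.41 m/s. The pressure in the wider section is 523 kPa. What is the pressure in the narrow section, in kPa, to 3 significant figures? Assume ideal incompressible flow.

P₂ ≈ 327 kPa

Mass conservation (A₁v₁ = A₂v₂) gives v₂ = 2.41 × 60.7/6.51 = 22.5 m/s.
Along the horizontal streamline, P + ½ρv² is constant.
P₂ = P₁ − ½ρ(v₂² − v₁²) = 523000 − ½·786·(22.5² − 2.41²) = 523000 − 196000 = 327000 Pa.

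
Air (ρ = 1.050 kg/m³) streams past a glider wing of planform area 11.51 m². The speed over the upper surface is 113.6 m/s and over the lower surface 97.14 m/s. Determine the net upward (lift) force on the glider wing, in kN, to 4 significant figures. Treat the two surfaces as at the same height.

F ≈ 20.96 kN

From P + ½ρv² = const at equal height, P_low − P_up = ½ρ(v_up² − v_low²).
ΔP = ½·1.050·(113.6² − 97.14²) = 1821 Pa.
Lift = ΔP · A = 1821 × 11.51 = 20960 N.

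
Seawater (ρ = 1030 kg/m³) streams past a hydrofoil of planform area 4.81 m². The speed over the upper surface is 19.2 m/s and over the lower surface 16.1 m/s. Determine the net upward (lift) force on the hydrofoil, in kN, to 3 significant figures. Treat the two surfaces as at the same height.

271 kN

The faster flow above has the lower pressure; Bernoulli (same height) gives ΔP = ½ρ(v_up² − v_low²).
ΔP = ½·1030·(19.2² − 16.1²) = 56400 Pa.
Lift = ΔP · A = 56400 × 4.81 = 271000 N.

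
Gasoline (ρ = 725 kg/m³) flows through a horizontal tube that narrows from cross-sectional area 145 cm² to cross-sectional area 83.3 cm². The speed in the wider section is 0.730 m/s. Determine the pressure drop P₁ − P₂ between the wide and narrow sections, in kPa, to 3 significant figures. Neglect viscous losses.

Mass conservation (A₁v₁ = A₂v₂) gives v₂ = 0.730 × 145/83.3 = 1.27 m/s.
The pipe is horizontal, so Bernoulli reduces to P₁ + ½ρv₁² = P₂ + ½ρv₂².
P₁ − P₂ = ½·725·(1.27² − 0.730²) = ½·725·1.08 = 392 Pa.

ΔP = 0.392 kPa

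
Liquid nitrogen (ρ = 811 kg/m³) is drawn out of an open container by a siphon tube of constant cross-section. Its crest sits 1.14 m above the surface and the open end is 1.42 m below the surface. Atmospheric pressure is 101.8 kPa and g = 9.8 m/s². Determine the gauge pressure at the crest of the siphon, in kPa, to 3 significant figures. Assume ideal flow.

From the surface to the outlet (both open to atmosphere, surface at rest): v = √(2g·h_out) = √(2·9.8·1.42) = 5.28 m/s.
Continuity keeps v the same throughout the tube; from surface to crest, P_atm + 0 = P_top + ½ρv² + ρg·h_top.
P_top = 101800 − ½·811·5.28² − 811·9.8·1.14 = 81500 Pa. So P_gauge = P_top − P_atm = -20300 Pa.

P_gauge ≈ -20.3 kPa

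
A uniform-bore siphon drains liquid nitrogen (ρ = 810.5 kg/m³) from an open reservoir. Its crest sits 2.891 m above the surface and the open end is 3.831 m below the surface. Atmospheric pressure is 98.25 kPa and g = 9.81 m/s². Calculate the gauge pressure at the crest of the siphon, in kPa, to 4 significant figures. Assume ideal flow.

-53.45 kPa

Bernoulli surface→outlet gives ½v² = g·h_out, so v = √(2·9.81·3.831) = 8.670 m/s.
The bore is uniform, so the speed at the crest is the same v. Bernoulli surface→crest: P_atm = P_top + ½ρv² + ρg·h_top.
P_top = 98250 − ½·810.5·8.670² − 810.5·9.81·2.891 = 44800 Pa. So P_gauge = P_top − P_atm = -53450 Pa.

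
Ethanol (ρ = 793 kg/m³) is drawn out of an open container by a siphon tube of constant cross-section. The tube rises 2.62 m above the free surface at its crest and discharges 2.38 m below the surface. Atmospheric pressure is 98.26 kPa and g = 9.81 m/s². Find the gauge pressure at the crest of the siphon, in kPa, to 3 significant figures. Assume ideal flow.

-38.9 kPa

Bernoulli surface→outlet gives ½v² = g·h_out, so v = √(2·9.81·2.38) = 6.83 m/s.
The bore is uniform, so the speed at the crest is the same v. Bernoulli surface→crest: P_atm = P_top + ½ρv² + ρg·h_top.
P_top = 98260 − ½·793·6.83² − 793·9.81·2.62 = 59400 Pa. So P_gauge = P_top − P_atm = -38900 Pa.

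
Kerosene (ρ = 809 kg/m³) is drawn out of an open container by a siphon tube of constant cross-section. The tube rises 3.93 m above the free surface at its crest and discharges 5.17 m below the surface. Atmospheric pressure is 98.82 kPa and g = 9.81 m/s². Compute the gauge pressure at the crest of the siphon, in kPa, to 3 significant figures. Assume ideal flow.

Bernoulli surface→outlet gives ½v² = g·h_out, so v = √(2·9.81·5.17) = 10.1 m/s.
The bore is uniform, so the speed at the crest is the same v. Bernoulli surface→crest: P_atm = P_top + ½ρv² + ρg·h_top.
P_top = 98820 − ½·809·10.1² − 809·9.81·3.93 = 26600 Pa. So P_gauge = P_top − P_atm = -72200 Pa.

P_gauge ≈ -72.2 kPa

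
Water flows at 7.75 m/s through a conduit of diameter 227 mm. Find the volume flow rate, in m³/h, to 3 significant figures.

Q = 1130 m³/h

Q = A·v = 0.0405 m² × 7.75 m/s = 0.314 m³/s.
Converting: 0.314 m³/s × 3600 = 1130 m³/h.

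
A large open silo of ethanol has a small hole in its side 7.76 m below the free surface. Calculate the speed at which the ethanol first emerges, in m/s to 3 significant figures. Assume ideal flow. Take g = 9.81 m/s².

The surface is effectively still and both ends are open, so ½v² = gh and v = √(2·9.81·7.76) = 12.3 m/s.

12.3 m/s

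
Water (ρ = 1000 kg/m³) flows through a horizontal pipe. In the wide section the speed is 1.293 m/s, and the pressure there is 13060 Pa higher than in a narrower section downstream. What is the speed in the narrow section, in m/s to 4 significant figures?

Horizontal Bernoulli: P₁ + ½ρv₁² = P₂ + ½ρv₂², so v₂² = v₁² + 2(P₁ − P₂)/ρ.
v₂ = √(1.293² + 2·13060/1000) = √(1.672 + 26.12) = 5.272 m/s.

v₂ = 5.272 m/s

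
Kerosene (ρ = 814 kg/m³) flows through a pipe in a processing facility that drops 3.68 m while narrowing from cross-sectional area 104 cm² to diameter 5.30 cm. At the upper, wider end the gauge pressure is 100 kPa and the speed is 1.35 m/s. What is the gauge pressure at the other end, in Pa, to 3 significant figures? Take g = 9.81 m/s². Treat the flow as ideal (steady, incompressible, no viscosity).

By continuity, v₂ = v₁·A₁/A₂ = 1.35·(104/22.1) = 6.36 m/s.
Energy conservation along the streamline gives P₂ = P₁ − ½ρ(v₂² − v₁²) − ρg(h₂ − h₁).
P₂ = 100000 + ½·814·(1.35² − 6.36²) − 814·9.81·(−3.68) = 100000 + (-15700) − (-29400) = 114000 Pa.

114000 Pa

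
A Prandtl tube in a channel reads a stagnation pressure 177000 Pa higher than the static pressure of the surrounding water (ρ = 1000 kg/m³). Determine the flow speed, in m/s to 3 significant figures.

v ≈ 18.8 m/s

At the stagnation point the flow is brought to rest, so Bernoulli gives P_stag − P_static = ½ρv².
v = √(2ΔP/ρ) = √(2·177000/1000) = 18.8 m/s.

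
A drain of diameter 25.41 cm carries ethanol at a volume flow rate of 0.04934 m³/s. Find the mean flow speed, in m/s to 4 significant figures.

0.9730 m/s

Q = 0.04934 m³/s = 0.04934 m³/s.
v = Q/A = 0.04934 / 0.05071 = 0.9730 m/s.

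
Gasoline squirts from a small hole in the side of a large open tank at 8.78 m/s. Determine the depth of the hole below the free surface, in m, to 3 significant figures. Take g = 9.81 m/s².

3.93 m

Inverting v = √(2gh) gives h = v² / 2g.
h = 8.78²/(2·9.81) = 77.1/19.62 = 3.93 m.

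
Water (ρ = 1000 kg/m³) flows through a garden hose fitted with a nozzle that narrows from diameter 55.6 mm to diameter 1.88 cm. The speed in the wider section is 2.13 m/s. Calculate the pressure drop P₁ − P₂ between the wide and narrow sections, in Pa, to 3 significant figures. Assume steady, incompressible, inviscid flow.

By continuity, v₂ = v₁·A₁/A₂ = 2.13·(24.3/2.78) = 18.6 m/s.
The pipe is horizontal, so Bernoulli reduces to P₁ + ½ρv₁² = P₂ + ½ρv₂².
P₁ − P₂ = ½·1000·(18.6² − 2.13²) = ½·1000·343 = 171000 Pa.

171000 Pa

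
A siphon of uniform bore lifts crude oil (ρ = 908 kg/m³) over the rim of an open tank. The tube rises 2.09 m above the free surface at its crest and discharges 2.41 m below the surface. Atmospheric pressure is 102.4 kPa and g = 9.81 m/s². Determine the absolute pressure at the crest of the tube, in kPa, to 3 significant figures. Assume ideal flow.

62.3 kPa

The outlet speed comes from Torricelli: v = √(2g·2.41) = 6.88 m/s.
With constant cross-section the crest speed equals v; applying Bernoulli from the surface up to the crest, P_top = P_atm − ½ρv² − ρg·h_top.
P_top = 102400 − ½·908·6.88² − 908·9.81·2.09 = 62300 Pa.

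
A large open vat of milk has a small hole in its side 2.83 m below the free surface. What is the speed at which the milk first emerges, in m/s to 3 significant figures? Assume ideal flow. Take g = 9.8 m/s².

7.45 m/s

With the surface at rest and both surface and jet at atmospheric pressure, Bernoulli gives ρg h = ½ρv², so v = √(2gh) = √(2·9.8·2.83) = 7.45 m/s.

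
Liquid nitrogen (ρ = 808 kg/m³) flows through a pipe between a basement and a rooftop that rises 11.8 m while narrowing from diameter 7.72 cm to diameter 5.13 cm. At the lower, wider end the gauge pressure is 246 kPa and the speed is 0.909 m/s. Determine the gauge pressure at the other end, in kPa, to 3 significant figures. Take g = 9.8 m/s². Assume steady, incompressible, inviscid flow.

P₂ ≈ 151 kPa

Continuity gives A₁v₁ = A₂v₂, so v₂ = (46.8 cm²)/(20.7 cm²) × 0.909 m/s = 2.06 m/s.
Energy conservation along the streamline gives P₂ = P₁ − ½ρ(v₂² − v₁²) − ρg(h₂ − h₁).
P₂ = 246000 + ½·808·(0.909² − 2.06²) − 808·9.8·(+11.8) = 246000 + (-1380) − (93400) = 151000 Pa.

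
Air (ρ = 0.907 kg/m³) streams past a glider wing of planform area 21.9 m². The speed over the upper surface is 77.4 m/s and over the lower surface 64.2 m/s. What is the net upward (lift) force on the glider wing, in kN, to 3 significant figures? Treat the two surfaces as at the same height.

With equal heights on the two surfaces, Bernoulli gives P_lower − P_upper = ½ρ(v_upper² − v_lower²).
ΔP = ½·0.907·(77.4² − 64.2²) = 848 Pa.
Lift = ΔP · A = 848 × 21.9 = 18600 N.

F ≈ 18.6 kN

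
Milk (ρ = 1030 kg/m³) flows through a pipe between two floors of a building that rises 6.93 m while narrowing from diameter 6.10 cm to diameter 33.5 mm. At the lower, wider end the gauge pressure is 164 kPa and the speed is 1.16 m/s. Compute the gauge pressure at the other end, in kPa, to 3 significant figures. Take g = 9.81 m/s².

87.1 kPa

The volume flow rate is constant, so v₂ = (A₁/A₂)v₁ = (29.2/8.81)·1.16 = 3.85 m/s.
Bernoulli: P₁ + ½ρv₁² + ρg h₁ = P₂ + ½ρv₂² + ρg h₂, so P₂ = P₁ + ½ρ(v₁² − v₂²) − ρg(h₂ − h₁).
P₂ = 164000 + ½·1030·(1.16² − 3.85²) − 1030·9.81·(+6.93) = 164000 + (-6930) − (70000) = 87100 Pa.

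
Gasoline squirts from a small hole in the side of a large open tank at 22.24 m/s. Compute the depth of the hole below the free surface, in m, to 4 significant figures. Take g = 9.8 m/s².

h ≈ 25.24 m

Torricelli: v = √(2gh), so h = v²/(2g).
h = 22.24²/(2·9.8) = 494.6/19.60 = 25.24 m.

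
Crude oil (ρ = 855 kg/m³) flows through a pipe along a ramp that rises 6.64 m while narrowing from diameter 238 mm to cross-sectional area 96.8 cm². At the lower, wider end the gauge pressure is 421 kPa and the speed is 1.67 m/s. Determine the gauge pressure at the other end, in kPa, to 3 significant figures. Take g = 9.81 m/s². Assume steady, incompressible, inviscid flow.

Mass conservation (A₁v₁ = A₂v₂) gives v₂ = 1.67 × 445/96.8 = 7.68 m/s.
Bernoulli: P₁ + ½ρv₁² + ρg h₁ = P₂ + ½ρv₂² + ρg h₂, so P₂ = P₁ + ½ρ(v₁² − v₂²) − ρg(h₂ − h₁).
P₂ = 421000 + ½·855·(1.67² − 7.68²) − 855·9.81·(+6.64) = 421000 + (-24000) − (55700) = 341000 Pa.

P₂ ≈ 341 kPa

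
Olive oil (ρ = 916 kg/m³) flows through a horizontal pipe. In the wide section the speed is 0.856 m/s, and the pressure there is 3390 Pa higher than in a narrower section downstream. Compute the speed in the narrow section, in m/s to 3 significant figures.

2.85 m/s

Horizontal Bernoulli: P₁ + ½ρv₁² = P₂ + ½ρv₂², so v₂² = v₁² + 2(P₁ − P₂)/ρ.
v₂ = √(0.856² + 2·3390/916) = √(0.733 + 7.40) = 2.85 m/s.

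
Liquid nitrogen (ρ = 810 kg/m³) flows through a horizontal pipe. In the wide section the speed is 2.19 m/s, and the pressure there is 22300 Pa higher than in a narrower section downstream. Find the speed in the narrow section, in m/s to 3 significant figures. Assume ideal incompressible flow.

v₂ ≈ 7.74 m/s

With h₁ = h₂, rearranging Bernoulli gives v₂ = √(v₁² + 2ΔP/ρ).
v₂ = √(2.19² + 2·22300/810) = √(4.80 + 55.1) = 7.74 m/s.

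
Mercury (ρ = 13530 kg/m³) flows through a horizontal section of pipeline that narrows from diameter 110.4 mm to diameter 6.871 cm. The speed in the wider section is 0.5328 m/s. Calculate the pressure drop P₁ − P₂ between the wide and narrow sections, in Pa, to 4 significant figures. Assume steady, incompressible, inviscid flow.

10880 Pa

By continuity, v₂ = v₁·A₁/A₂ = 0.5328·(95.73/37.08) = 1.376 m/s.
Bernoulli (h₁ = h₂): P₁ − P₂ = ½ρ(v₂² − v₁²).
P₁ − P₂ = ½·13530·(1.376² − 0.5328²) = ½·13530·1.608 = 10880 Pa.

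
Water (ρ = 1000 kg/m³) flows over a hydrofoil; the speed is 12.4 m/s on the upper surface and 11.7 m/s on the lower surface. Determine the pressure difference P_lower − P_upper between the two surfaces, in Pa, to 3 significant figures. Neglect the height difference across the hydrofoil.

8440 Pa

Bernoulli (same height): P_lower − P_upper = ½ρ(v_upper² − v_lower²).
ΔP = ½·1000·(12.4² − 11.7²) = 8440 Pa.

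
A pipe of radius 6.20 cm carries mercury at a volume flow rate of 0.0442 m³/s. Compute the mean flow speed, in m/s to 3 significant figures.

Q = 0.0442 m³/s = 0.0442 m³/s.
v = Q/A = 0.0442 / 0.0121 = 3.66 m/s.

v = 3.66 m/s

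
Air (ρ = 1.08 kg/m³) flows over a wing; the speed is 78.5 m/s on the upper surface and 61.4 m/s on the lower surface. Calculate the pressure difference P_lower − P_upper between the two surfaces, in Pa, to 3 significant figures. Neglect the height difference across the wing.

ΔP ≈ 1290 Pa

The pressure is lower where the speed is higher: ΔP = ½ρ(v_up² − v_low²).
ΔP = ½·1.08·(78.5² − 61.4²) = 1290 Pa.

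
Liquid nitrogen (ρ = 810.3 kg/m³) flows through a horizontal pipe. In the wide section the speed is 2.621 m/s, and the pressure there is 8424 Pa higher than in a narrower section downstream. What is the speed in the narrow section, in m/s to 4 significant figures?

v₂ ≈ 5.259 m/s

Horizontal Bernoulli: P₁ + ½ρv₁² = P₂ + ½ρv₂², so v₂² = v₁² + 2(P₁ − P₂)/ρ.
v₂ = √(2.621² + 2·8424/810.3) = √(6.870 + 20.79) = 5.259 m/s.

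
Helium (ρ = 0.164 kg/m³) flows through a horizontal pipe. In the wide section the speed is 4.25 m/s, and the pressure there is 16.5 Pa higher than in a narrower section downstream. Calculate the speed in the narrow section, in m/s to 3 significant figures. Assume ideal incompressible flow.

Along the level pipe P + ½ρv² is conserved, hence v₂² = v₁² + 2(P₁ − P₂)/ρ.
v₂ = √(4.25² + 2·16.5/0.164) = √(18.1 + 201) = 14.8 m/s.

14.8 m/s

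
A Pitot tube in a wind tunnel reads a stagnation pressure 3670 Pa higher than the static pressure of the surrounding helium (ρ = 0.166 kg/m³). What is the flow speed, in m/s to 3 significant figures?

The dynamic pressure equals the rise in static pressure at the stagnation point: ΔP = ½ρv².
v = √(2ΔP/ρ) = √(2·3670/0.166) = 210 m/s.

v ≈ 210 m/s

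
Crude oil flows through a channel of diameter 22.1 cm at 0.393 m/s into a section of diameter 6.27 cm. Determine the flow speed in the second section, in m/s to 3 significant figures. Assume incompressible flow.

v₂ ≈ 4.88 m/s

Continuity gives A₁v₁ = A₂v₂, so v₂ = (384 cm²)/(30.9 cm²) × 0.393 m/s = 4.88 m/s.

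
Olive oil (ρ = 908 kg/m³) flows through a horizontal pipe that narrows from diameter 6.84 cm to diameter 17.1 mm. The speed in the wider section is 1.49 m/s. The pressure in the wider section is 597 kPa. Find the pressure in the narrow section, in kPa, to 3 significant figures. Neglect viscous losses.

Mass conservation (A₁v₁ = A₂v₂) gives v₂ = 1.49 × 36.7/2.30 = 23.8 m/s.
Bernoulli (h₁ = h₂): P₁ − P₂ = ½ρ(v₂² − v₁²).
P₂ = P₁ − ½ρ(v₂² − v₁²) = 597000 − ½·908·(23.8² − 1.49²) = 597000 − 257000 = 340000 Pa.

P₂ = 340 kPa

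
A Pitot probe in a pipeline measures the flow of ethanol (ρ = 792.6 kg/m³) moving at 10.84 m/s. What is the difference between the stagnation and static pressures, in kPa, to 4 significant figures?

The dynamic pressure equals the rise in static pressure at the stagnation point: ΔP = ½ρv².
ΔP = ½·792.6·10.84² = 46570 Pa.

ΔP ≈ 46.57 kPa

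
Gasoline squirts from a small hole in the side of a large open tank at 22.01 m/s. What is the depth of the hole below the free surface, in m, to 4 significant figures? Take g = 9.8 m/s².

h ≈ 24.72 m

For a small hole in a large open tank, ½v² = gh, giving h = v²/(2g).
h = 22.01²/(2·9.8) = 484.4/19.60 = 24.72 m.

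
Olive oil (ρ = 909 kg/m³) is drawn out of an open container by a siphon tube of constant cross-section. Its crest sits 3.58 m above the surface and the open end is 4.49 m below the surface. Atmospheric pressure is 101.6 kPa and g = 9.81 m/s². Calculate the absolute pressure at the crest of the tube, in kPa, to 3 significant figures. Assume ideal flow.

P_top ≈ 29.6 kPa

Bernoulli surface→outlet gives ½v² = g·h_out, so v = √(2·9.81·4.49) = 9.39 m/s.
The bore is uniform, so the speed at the crest is the same v. Bernoulli surface→crest: P_atm = P_top + ½ρv² + ρg·h_top.
P_top = 101600 − ½·909·9.39² − 909·9.81·3.58 = 29600 Pa.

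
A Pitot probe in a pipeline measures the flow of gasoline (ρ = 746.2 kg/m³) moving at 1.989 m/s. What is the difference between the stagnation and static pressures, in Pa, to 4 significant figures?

ΔP ≈ 1476 Pa

Bernoulli between the free stream and the stagnation point: ½ρv² = P_stag − P_static.
ΔP = ½·746.2·1.989² = 1476 Pa.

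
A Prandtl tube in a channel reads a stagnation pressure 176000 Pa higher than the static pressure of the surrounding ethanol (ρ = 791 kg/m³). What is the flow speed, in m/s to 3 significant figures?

v ≈ 21.1 m/s

Bernoulli between the free stream and the stagnation point: ½ρv² = P_stag − P_static.
v = √(2ΔP/ρ) = √(2·176000/791) = 21.1 m/s.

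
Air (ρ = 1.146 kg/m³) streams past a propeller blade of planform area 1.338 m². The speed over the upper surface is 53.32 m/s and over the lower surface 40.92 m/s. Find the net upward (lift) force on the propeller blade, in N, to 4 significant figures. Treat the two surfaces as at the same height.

With equal heights on the two surfaces, Bernoulli gives P_lower − P_upper = ½ρ(v_upper² − v_lower²).
ΔP = ½·1.146·(53.32² − 40.92²) = 669.6 Pa.
Lift = ΔP · A = 669.6 × 1.338 = 895.9 N.

F ≈ 895.9 N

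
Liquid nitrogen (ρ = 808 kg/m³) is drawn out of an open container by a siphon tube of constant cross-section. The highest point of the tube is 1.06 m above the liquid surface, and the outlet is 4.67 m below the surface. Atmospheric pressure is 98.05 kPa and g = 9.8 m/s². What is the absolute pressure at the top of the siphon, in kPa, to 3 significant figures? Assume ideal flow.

P_top ≈ 52.7 kPa

The outlet speed comes from Torricelli: v = √(2g·4.67) = 9.57 m/s.
With constant cross-section the crest speed equals v; applying Bernoulli from the surface up to the crest, P_top = P_atm − ½ρv² − ρg·h_top.
P_top = 98050 − ½·808·9.57² − 808·9.8·1.06 = 52700 Pa.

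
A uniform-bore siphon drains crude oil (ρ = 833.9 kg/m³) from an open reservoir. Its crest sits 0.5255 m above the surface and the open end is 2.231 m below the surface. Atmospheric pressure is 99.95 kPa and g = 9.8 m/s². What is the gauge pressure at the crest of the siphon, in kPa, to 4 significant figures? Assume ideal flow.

P_gauge ≈ -22.53 kPa

The outlet speed comes from Torricelli: v = √(2g·2.231) = 6.613 m/s.
With constant cross-section the crest speed equals v; applying Bernoulli from the surface up to the crest, P_top = P_atm − ½ρv² − ρg·h_top.
P_top = 99950 − ½·833.9·6.613² − 833.9·9.8·0.5255 = 77420 Pa. So P_gauge = P_top − P_atm = -22530 Pa.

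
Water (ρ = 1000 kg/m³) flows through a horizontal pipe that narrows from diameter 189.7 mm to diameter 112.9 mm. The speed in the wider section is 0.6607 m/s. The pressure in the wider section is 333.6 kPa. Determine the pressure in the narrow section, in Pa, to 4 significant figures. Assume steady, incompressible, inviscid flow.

By continuity, v₂ = v₁·A₁/A₂ = 0.6607·(282.6/100.1) = 1.865 m/s.
Along the horizontal streamline, P + ½ρv² is constant.
P₂ = P₁ − ½ρ(v₂² − v₁²) = 333600 − ½·1000·(1.865² − 0.6607²) = 333600 − 1521 = 332100 Pa.

332100 Pa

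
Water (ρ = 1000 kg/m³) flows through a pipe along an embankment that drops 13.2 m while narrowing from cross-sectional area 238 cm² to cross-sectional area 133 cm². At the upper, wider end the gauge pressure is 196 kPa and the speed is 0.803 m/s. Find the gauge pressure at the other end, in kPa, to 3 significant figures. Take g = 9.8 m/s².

Continuity gives A₁v₁ = A₂v₂, so v₂ = (238 cm²)/(133 cm²) × 0.803 m/s = 1.44 m/s.
Bernoulli: P₁ + ½ρv₁² + ρg h₁ = P₂ + ½ρv₂² + ρg h₂, so P₂ = P₁ + ½ρ(v₁² − v₂²) − ρg(h₂ − h₁).
P₂ = 196000 + ½·1000·(0.803² − 1.44²) − 1000·9.8·(−13.2) = 196000 + (-710) − (-129000) = 325000 Pa.

P₂ = 325 kPa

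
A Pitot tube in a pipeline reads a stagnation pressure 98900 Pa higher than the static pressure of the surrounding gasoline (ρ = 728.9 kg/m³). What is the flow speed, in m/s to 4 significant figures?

16.47 m/s

The dynamic pressure equals the rise in static pressure at the stagnation point: ΔP = ½ρv².
v = √(2ΔP/ρ) = √(2·98900/728.9) = 16.47 m/s.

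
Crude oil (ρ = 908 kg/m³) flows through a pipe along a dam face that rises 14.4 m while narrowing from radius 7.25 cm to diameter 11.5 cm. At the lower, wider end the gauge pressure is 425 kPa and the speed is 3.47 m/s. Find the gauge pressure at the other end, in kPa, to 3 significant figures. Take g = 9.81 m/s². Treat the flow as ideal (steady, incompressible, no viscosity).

P₂ ≈ 288 kPa

By continuity, v₂ = v₁·A₁/A₂ = 3.47·(165/104) = 5.52 m/s.
Applying Bernoulli between the two ends and solving for P₂: P₂ = P₁ + ½ρ(v₁² − v₂²) − ρgΔh.
P₂ = 425000 + ½·908·(3.47² − 5.52²) − 908·9.81·(+14.4) = 425000 + (-8350) − (128000) = 288000 Pa.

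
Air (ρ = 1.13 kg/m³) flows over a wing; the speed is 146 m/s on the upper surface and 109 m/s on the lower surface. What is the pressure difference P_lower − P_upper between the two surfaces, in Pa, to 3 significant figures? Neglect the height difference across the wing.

Bernoulli (same height): P_lower − P_upper = ½ρ(v_upper² − v_lower²).
ΔP = ½·1.13·(146² − 109²) = 5330 Pa.

ΔP ≈ 5330 Pa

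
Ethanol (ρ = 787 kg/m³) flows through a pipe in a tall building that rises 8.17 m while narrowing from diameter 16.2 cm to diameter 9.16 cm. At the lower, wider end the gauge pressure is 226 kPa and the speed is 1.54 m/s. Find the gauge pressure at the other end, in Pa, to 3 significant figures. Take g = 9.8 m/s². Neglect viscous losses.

P₂ = 155000 Pa

By continuity, v₂ = v₁·A₁/A₂ = 1.54·(206/65.9) = 4.82 m/s.
Applying Bernoulli between the two ends and solving for P₂: P₂ = P₁ + ½ρ(v₁² − v₂²) − ρgΔh.
P₂ = 226000 + ½·787·(1.54² − 4.82²) − 787·9.8·(+8.17) = 226000 + (-8200) − (63000) = 155000 Pa.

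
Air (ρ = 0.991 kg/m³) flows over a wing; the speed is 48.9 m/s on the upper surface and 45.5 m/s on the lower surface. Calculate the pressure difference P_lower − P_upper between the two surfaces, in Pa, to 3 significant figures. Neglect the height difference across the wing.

Bernoulli (same height): P_lower − P_upper = ½ρ(v_upper² − v_lower²).
ΔP = ½·0.991·(48.9² − 45.5²) = 159 Pa.

ΔP = 159 Pa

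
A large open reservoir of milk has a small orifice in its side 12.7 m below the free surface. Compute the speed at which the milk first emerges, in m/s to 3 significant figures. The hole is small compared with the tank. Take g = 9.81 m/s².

With the surface at rest and both surface and jet at atmospheric pressure, Bernoulli gives ρg h = ½ρv², so v = √(2gh) = √(2·9.81·12.7) = 15.8 m/s.

v ≈ 15.8 m/s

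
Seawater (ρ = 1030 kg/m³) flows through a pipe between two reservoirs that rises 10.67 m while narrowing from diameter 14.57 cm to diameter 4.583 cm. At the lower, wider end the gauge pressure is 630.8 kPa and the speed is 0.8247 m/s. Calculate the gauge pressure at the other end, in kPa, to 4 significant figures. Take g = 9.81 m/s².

Mass conservation (A₁v₁ = A₂v₂) gives v₂ = 0.8247 × 166.7/16.50 = 8.335 m/s.
Energy conservation along the streamline gives P₂ = P₁ − ½ρ(v₂² − v₁²) − ρg(h₂ − h₁).
P₂ = 630800 + ½·1030·(0.8247² − 8.335²) − 1030·9.81·(+10.67) = 630800 + (-35430) − (107800) = 487600 Pa.

P₂ ≈ 487.6 kPa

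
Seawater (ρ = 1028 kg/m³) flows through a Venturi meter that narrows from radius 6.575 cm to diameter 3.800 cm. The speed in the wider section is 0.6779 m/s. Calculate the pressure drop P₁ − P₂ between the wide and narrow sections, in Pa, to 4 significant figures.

By continuity, v₂ = v₁·A₁/A₂ = 0.6779·(135.8/11.34) = 8.118 m/s.
Bernoulli (h₁ = h₂): P₁ − P₂ = ½ρ(v₂² − v₁²).
P₁ − P₂ = ½·1028·(8.118² − 0.6779²) = ½·1028·65.44 = 33640 Pa.

ΔP = 33640 Pa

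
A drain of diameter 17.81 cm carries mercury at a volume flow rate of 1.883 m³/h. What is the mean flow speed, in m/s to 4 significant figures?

Q = 1.883 m³/h = 0.0005231 m³/s.
v = Q/A = 0.0005231 / 0.02491 = 0.02100 m/s.

0.02100 m/s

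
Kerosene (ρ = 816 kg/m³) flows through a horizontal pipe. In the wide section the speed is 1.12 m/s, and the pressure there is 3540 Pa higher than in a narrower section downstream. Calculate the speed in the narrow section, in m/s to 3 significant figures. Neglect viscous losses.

v₂ ≈ 3.15 m/s

Horizontal Bernoulli: P₁ + ½ρv₁² = P₂ + ½ρv₂², so v₂² = v₁² + 2(P₁ − P₂)/ρ.
v₂ = √(1.12² + 2·3540/816) = √(1.25 + 8.68) = 3.15 m/s.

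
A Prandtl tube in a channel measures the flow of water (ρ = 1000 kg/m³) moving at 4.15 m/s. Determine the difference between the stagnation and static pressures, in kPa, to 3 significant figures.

ΔP ≈ 8.61 kPa

The dynamic pressure equals the rise in static pressure at the stagnation point: ΔP = ½ρv².
ΔP = ½·1000·4.15² = 8610 Pa.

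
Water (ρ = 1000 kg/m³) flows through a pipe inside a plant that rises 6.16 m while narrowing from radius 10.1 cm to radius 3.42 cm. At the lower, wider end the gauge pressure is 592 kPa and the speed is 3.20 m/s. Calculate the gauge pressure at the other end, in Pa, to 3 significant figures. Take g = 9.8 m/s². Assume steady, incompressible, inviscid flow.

Mass conservation (A₁v₁ = A₂v₂) gives v₂ = 3.20 × 320/36.7 = 27.9 m/s.
Bernoulli: P₁ + ½ρv₁² + ρg h₁ = P₂ + ½ρv₂² + ρg h₂, so P₂ = P₁ + ½ρ(v₁² − v₂²) − ρg(h₂ − h₁).
P₂ = 592000 + ½·1000·(3.20² − 27.9²) − 1000·9.8·(+6.16) = 592000 + (-384000) − (60400) = 147000 Pa.

P₂ ≈ 147000 Pa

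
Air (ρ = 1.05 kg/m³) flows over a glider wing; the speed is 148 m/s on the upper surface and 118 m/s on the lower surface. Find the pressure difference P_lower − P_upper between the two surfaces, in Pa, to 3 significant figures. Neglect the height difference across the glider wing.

With negligible Δh, P + ½ρv² is constant, so P_low − P_up = ½ρ(v_up² − v_low²).
ΔP = ½·1.05·(148² − 118²) = 4190 Pa.

ΔP ≈ 4190 Pa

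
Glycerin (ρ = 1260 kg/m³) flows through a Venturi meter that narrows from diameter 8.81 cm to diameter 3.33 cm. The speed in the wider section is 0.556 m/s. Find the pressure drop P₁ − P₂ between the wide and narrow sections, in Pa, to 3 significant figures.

The volume flow rate is constant, so v₂ = (A₁/A₂)v₁ = (61.0/8.71)·0.556 = 3.89 m/s.
Along the horizontal streamline, P + ½ρv² is constant.
P₁ − P₂ = ½·1260·(3.89² − 0.556²) = ½·1260·14.8 = 9350 Pa.

ΔP ≈ 9350 Pa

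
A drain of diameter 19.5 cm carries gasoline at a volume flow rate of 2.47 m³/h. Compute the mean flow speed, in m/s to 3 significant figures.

Q = 2.47 m³/h = 0.000686 m³/s.
v = Q/A = 0.000686 / 0.0299 = 0.0230 m/s.

v ≈ 0.0230 m/s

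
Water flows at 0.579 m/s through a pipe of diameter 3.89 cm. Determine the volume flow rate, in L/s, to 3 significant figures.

Q = A·v = 0.00119 m² × 0.579 m/s = 0.000688 m³/s.
Converting: 0.000688 m³/s × 1000 = 0.688 L/s.

Q ≈ 0.688 L/s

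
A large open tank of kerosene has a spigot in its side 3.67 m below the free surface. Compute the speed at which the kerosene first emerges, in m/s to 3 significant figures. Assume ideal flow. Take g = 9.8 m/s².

v ≈ 8.48 m/s

Torricelli's result v = √(2gh) gives v = √(2·9.8·3.67) = 8.48 m/s.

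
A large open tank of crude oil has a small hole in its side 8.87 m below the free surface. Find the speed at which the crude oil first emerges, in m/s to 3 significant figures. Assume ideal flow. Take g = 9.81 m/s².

13.2 m/s

Bernoulli from surface to hole (P equal, v_surface ≈ 0): v = √(2gh) = √(2×9.81×8.87) = 13.2 m/s.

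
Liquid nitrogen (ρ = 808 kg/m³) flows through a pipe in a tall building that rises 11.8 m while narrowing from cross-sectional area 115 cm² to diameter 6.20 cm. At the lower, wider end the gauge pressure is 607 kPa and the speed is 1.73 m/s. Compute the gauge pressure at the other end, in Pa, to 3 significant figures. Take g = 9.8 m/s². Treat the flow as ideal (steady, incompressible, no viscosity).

Mass conservation (A₁v₁ = A₂v₂) gives v₂ = 1.73 × 115/30.2 = 6.59 m/s.
Bernoulli: P₁ + ½ρv₁² + ρg h₁ = P₂ + ½ρv₂² + ρg h₂, so P₂ = P₁ + ½ρ(v₁² − v₂²) − ρg(h₂ − h₁).
P₂ = 607000 + ½·808·(1.73² − 6.59²) − 808·9.8·(+11.8) = 607000 + (-16300) − (93400) = 497000 Pa.

P₂ = 497000 Pa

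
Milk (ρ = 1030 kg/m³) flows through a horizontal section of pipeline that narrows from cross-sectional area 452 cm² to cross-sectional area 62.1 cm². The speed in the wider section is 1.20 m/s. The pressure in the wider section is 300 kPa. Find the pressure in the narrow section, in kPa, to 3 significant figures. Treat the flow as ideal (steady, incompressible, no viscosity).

P₂ = 261 kPa

Continuity gives A₁v₁ = A₂v₂, so v₂ = (452 cm²)/(62.1 cm²) × 1.20 m/s = 8.73 m/s.
With no height change, Bernoulli's equation is P₁ + ½ρv₁² = P₂ + ½ρv₂².
P₂ = P₁ − ½ρ(v₂² − v₁²) = 300000 − ½·1030·(8.73² − 1.20²) = 300000 − 38500 = 261000 Pa.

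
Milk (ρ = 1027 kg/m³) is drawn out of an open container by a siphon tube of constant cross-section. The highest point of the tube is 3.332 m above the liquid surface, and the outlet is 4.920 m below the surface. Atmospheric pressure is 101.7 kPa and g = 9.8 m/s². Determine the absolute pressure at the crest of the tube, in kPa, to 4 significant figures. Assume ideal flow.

P_top ≈ 18.65 kPa

The outlet speed comes from Torricelli: v = √(2g·4.920) = 9.820 m/s.
The bore is uniform, so the speed at the crest is the same v. Bernoulli surface→crest: P_atm = P_top + ½ρv² + ρg·h_top.
P_top = 101700 − ½·1027·9.820² − 1027·9.8·3.332 = 18650 Pa.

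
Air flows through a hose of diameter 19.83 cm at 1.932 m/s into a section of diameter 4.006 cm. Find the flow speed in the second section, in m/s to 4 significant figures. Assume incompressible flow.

v₂ = 47.34 m/s

Mass conservation (A₁v₁ = A₂v₂) gives v₂ = 1.932 × 308.8/12.60 = 47.34 m/s.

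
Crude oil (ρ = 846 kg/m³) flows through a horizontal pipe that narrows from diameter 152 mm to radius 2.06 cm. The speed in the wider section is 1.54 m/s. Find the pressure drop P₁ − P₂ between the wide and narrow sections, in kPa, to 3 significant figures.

By continuity, v₂ = v₁·A₁/A₂ = 1.54·(181/13.3) = 21.0 m/s.
With no height change, Bernoulli's equation is P₁ + ½ρv₁² = P₂ + ½ρv₂².
P₁ − P₂ = ½·846·(21.0² − 1.54²) = ½·846·437 = 185000 Pa.

ΔP ≈ 185 kPa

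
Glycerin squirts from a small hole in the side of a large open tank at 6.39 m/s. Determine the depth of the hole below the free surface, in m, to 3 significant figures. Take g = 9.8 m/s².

Torricelli: v = √(2gh), so h = v²/(2g).
h = 6.39²/(2·9.8) = 40.8/19.60 = 2.08 m.

h = 2.08 m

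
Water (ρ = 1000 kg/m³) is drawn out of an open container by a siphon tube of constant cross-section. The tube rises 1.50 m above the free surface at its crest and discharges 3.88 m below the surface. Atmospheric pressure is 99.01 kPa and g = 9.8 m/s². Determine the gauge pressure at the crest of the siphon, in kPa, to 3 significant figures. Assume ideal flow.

P_gauge = -52.7 kPa

From the surface to the outlet (both open to atmosphere, surface at rest): v = √(2g·h_out) = √(2·9.8·3.88) = 8.72 m/s.
With constant cross-section the crest speed equals v; applying Bernoulli from the surface up to the crest, P_top = P_atm − ½ρv² − ρg·h_top.
P_top = 99010 − ½·1000·8.72² − 1000·9.8·1.50 = 46300 Pa. So P_gauge = P_top − P_atm = -52700 Pa.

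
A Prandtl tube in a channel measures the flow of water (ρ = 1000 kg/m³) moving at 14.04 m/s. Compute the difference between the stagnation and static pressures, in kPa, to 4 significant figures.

98.56 kPa

At the stagnation point the flow is brought to rest, so Bernoulli gives P_stag − P_static = ½ρv².
ΔP = ½·1000·14.04² = 98560 Pa.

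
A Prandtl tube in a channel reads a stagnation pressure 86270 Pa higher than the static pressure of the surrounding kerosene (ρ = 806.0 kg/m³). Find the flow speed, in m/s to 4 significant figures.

The dynamic pressure equals the rise in static pressure at the stagnation point: ΔP = ½ρv².
v = √(2ΔP/ρ) = √(2·86270/806.0) = 14.63 m/s.

v ≈ 14.63 m/s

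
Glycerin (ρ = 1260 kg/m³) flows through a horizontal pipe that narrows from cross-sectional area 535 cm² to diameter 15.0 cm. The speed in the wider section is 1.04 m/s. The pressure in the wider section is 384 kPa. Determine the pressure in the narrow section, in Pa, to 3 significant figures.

378000 Pa

Mass conservation (A₁v₁ = A₂v₂) gives v₂ = 1.04 × 535/177 = 3.15 m/s.
The pipe is horizontal, so Bernoulli reduces to P₁ + ½ρv₁² = P₂ + ½ρv₂².
P₂ = P₁ − ½ρ(v₂² − v₁²) = 384000 − ½·1260·(3.15² − 1.04²) = 384000 − 5560 = 378000 Pa.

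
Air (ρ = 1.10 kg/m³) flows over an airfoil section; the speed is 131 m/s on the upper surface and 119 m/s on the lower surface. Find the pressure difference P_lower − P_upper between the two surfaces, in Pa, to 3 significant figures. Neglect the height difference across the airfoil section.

The pressure is lower where the speed is higher: ΔP = ½ρ(v_up² − v_low²).
ΔP = ½·1.10·(131² − 119²) = 1650 Pa.

ΔP = 1650 Pa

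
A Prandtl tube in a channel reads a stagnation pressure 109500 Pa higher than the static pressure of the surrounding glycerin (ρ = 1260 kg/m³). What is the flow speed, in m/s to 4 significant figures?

The dynamic pressure equals the rise in static pressure at the stagnation point: ΔP = ½ρv².
v = √(2ΔP/ρ) = √(2·109500/1260) = 13.18 m/s.

v ≈ 13.18 m/s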